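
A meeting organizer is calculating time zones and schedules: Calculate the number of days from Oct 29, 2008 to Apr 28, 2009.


Start date: 2008-10-29
End date: 2009-04-28
Oct 2008: +3 days
Nov 2008: +30 days
Dec 2008: +31 days
... (4 more months)
Total: 181 days

181


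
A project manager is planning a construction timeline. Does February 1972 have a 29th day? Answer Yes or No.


Year: 1972
Divisible by 4? 1972 / 4 = 493.0 -> Yes
Divisible by 100? 1972 / 100 = 19.72 -> No
Divisible by 4 but not 100, so it IS a leap year

Yes


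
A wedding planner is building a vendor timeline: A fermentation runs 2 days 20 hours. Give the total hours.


Days: 2
Extra hours: 20
Hours per day: 24
Days to hours: 2 x 24 = 48
Total: 48 + 20 = 68

68


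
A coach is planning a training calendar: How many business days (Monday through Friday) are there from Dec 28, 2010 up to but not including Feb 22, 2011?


Start: 2010-12-28 (Tuesday)
End (exclusive): 2011-02-22 (Tuesday)
Total calendar days: 56
Full weeks: 56 // 7 = 8 -> 40 weekdays
Remaining 0 days starting on Tuesday:
Total business days: 40 + 0 = 40

40


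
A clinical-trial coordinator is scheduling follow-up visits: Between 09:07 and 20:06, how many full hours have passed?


Start: 09:07
End: 20:06
Hour difference: 20 - 9 = 11 hours
Minute difference: 6 - 7 = -1 minutes
Total minutes: 659
Complete hours: 659 / 60 = 10 (remainder 59)

10


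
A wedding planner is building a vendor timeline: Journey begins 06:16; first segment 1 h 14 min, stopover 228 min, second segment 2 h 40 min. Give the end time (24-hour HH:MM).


Depart: 06:16
Leg 1: +74 min -> 07:30
Layover: +228 min -> 11:18
Leg 2: +160 min -> 13:58
Total travel: 462 minutes = 7h 42m
Arrival: 13:58

13:58


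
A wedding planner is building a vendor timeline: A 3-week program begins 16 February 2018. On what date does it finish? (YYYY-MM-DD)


Start: 2018-02-16
Weeks to add: 3
Convert to days: 3 x 7 = 21 days
Add 21 days to 2018-02-16
Result: 2018-03-09

2018-03-09


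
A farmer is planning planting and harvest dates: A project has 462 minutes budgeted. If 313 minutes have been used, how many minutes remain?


Total budget: 462 minutes
Time used: 313 minutes
Remaining: 462 - 313 = 149 minutes
Percent used: 67.7%
Percent remaining: 32.3%

149


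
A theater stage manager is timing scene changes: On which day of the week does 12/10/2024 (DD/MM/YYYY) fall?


Date: 2024-10-12
January 1, 2024 is a Monday
Day of year: 286
Offset from Jan 1: 285 days
285 mod 7 = 5
Result: Saturday

Saturday


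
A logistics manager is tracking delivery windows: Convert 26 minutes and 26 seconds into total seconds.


Minutes: 26
Seconds: 26
Convert minutes to seconds: 26 x 60 = 1560
Add remaining seconds: 1560 + 26 = 1586

1586


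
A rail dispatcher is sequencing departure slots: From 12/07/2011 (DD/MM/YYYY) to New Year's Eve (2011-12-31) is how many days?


Start: July 12, 2011
End: December 31, 2011
Days left in July: 19
August: 31
September: 30
October: 31
November: 30
... plus remaining months
Sum of remaining months: 153
Total: 19 + 153 = 172

172


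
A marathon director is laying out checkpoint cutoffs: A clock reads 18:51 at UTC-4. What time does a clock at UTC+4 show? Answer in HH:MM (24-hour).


Local time: 18:51 at UTC-4 (offset -4h)
Target zone: UTC+4 (offset 4h)
Difference: 4 - (-4) = 8 hours
Calculation: 18 + (8) = 26
Wraparound: (26) mod 24 = 2
Result: 02:51

02:51


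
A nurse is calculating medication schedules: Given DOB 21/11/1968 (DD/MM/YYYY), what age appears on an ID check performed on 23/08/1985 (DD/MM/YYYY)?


Birth: 1968-11-21
Reference: 1985-08-23
Year difference: 1985 - 1968 = 17
Has birthday (11-21) occurred by 08-23? No
Birthday not yet reached this year -> subtract 1
Age in full years: 16

16


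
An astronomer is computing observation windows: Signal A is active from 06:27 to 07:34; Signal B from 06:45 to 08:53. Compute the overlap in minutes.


Interval A: [387, 454] minutes from midnight
Interval B: [405, 533] minutes from midnight
Overlap start = max(387, 405) = 405
Overlap end = min(454, 533) = 454
Overlap = 454 - 405 = 49 minutes

49


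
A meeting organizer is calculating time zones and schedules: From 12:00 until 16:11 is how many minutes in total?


Start time: 12:00 = 720 minutes from midnight
End time: 16:11 = 971 minutes from midnight
Difference: 971 - 720 = 251 minutes
That is 4 hours and 11 minutes

251


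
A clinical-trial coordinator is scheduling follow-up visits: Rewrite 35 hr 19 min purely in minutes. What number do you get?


Hours: 35
Extra minutes: 19
Minutes per hour: 60
Hours to minutes: 35 x 60 = 2100
Total: 2100 + 19 = 2119

2119


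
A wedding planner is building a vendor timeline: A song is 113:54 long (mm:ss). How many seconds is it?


Minutes: 113
Extra seconds: 54
Seconds per minute: 60
Minutes to seconds: 113 x 60 = 6780
Total: 6780 + 54 = 6834

6834


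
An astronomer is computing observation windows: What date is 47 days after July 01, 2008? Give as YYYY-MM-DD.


Start: 2008-07-01
Adding 47 days
Days remaining in July: 30
After July: 17 days still to add
August 2008 has 31 days, need 17
Result: 2008-08-17

2008-08-17


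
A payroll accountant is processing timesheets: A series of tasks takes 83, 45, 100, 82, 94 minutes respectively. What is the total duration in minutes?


Durations: 83, 45, 100, 82, 94
Running sum: 83
+ 45 = 128
+ 100 = 228
+ 82 = 310
+ 94 = 404
Total duration: 404 minutes
That is 6 hours and 44 minutes

404


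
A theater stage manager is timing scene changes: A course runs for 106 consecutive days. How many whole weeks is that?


Total days: 106
Days per week: 7
Division: 106 / 7 = 15 remainder 1
Complete weeks: 15
Remaining days: 1

15


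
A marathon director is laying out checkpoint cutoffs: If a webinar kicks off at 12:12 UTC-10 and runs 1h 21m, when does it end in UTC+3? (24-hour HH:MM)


Start: 12:12 in UTC-10
Step 1 - add duration:
  minutes: 12 + 21 = 33
  hours: 12 + 1 + 0 = 13
  end in UTC-10: 13:33
Step 2 - convert UTC-10 -> UTC+3:
  offset difference: 3 - (-10) = 13 hours
  13 + (13) = 26 -> mod 24 = 2
Result: 02:33 in UTC+3

02:33


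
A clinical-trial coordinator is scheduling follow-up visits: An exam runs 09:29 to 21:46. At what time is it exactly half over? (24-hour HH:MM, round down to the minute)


Start time: 09:29 = 569 minutes from midnight
End time: 21:46 = 1306 minutes from midnight
Sum: 569 + 1306 = 1875
Midpoint: 1875 / 2 = 937 minutes
Convert: 937 / 60 = 15 hours, 37 minutes
Result: 15:37

15:37


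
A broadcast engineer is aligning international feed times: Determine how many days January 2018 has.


Month: January
Year: 2018
January is a 31-day month
Total: 31 days

31


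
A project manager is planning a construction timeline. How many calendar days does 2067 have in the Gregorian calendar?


Year: 2067
Check leap year rules:
Divisible by 4? No
2067 is not a leap year
Days: 365

365


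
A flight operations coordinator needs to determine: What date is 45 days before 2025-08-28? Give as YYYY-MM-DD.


Start: 2025-08-28
Subtracting 45 days
Days already passed in August: 28
After going back through August: 17 more days to subtract
July 2025 has 31 days, need 17
Result: 2025-07-14

2025-07-14


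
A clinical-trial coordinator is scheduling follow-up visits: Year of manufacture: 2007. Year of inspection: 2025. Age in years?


Birth year: 2007
Current year: 2025
Age = current year - birth year
Age = 2025 - 2007 = 18

18


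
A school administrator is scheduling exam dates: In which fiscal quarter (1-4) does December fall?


Month: December (month 12)
Q1: January-March (months 1-3)
Q2: April-June (months 4-6)
Q3: July-September (months 7-9)
Q4: October-December (months 10-12)
Month 12 falls in Q4

4


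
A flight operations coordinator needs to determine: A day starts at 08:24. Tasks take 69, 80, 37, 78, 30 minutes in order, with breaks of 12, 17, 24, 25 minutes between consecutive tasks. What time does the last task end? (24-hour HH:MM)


Start: 08:24 = 504 min from midnight
  after task 1 (69 min): 09:33
  after break (12 min): 09:45
  after task 2 (80 min): 11:05
  after break (17 min): 11:22
  after task 3 (37 min): 11:59
  after break (24 min): 12:23
  after task 4 (78 min): 13:41
  after break (25 min): 14:06
  after task 5 (30 min): 14:36
Total elapsed: 372 minutes
End time: 14:36

14:36


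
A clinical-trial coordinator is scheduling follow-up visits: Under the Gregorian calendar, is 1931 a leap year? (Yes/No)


Year: 1931
Divisible by 4? 1931 / 4 = 482.75 -> No
Not divisible by 4, so NOT a leap year

No


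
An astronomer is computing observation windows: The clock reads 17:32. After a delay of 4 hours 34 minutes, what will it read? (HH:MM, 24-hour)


Start time: 17:32
Adding: 4 hours 34 minutes
Minutes: 32 + 34 = 66
Minute overflow: 66 >= 60, so carry 1 hour, minutes = 6
Hours: 17 + 4 + 1 = 22
Result: 22:06

22:06


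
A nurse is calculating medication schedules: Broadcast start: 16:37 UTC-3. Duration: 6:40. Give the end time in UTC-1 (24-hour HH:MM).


Start: 16:37 in UTC-3
Step 1 - add duration:
  minutes: 37 + 40 = 77 (carry 1h)
  hours: 16 + 6 + 1 = 23
  end in UTC-3: 23:17
Step 2 - convert UTC-3 -> UTC-1:
  offset difference: -1 - (-3) = 2 hours
  23 + (2) = 25 -> mod 24 = 1
Result: 01:17 in UTC-1

01:17


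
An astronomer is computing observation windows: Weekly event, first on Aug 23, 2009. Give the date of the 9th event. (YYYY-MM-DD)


First occurrence: 2009-08-23 (occurrence 1)
Each occurrence is 7 days after the previous.
Occurrence 9 is 8 weeks after the first.
8 weeks = 56 days
2009-08-23 + 56 days = 2009-10-18

2009-10-18


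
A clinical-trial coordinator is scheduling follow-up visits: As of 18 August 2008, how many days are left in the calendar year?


Start: August 18, 2008
End: December 31, 2008
Days left in August: 13
September: 30
October: 31
November: 30
December: 31
Sum of remaining months: 122
Total: 13 + 122 = 135

135


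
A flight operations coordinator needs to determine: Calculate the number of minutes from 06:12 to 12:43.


Start time: 06:12 = 372 minutes from midnight
End time: 12:43 = 763 minutes from midnight
Difference: 763 - 372 = 391 minutes
That is 6 hours and 31 minutes

391


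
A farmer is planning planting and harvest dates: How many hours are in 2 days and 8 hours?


Days: 2
Extra hours: 8
Hours per day: 24
Days to hours: 2 x 24 = 48
Total: 48 + 8 = 56

56


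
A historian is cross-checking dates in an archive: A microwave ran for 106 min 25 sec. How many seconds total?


Minutes: 106
Extra seconds: 25
Seconds per minute: 60
Minutes to seconds: 106 x 60 = 6360
Total: 6360 + 25 = 6385

6385


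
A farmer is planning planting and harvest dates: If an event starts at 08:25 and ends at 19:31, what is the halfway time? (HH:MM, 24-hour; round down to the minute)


Start time: 08:25 = 505 minutes from midnight
End time: 19:31 = 1171 minutes from midnight
Sum: 505 + 1171 = 1676
Midpoint: 1676 / 2 = 838 minutes
Convert: 838 / 60 = 13 hours, 58 minutes
Result: 13:58

13:58


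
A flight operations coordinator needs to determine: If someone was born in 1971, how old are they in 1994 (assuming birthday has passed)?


Birth year: 1971
Current year: 1994
Age = current year - birth year
Age = 1994 - 1971 = 23

23


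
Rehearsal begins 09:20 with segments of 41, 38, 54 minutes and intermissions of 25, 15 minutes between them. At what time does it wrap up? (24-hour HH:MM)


Start: 09:20 = 560 min from midnight
  after task 1 (41 min): 10:01
  after break (25 min): 10:26
  after task 2 (38 min): 11:04
  after break (15 min): 11:19
  after task 3 (54 min): 12:13
Total elapsed: 173 minutes
End time: 12:13

12:13


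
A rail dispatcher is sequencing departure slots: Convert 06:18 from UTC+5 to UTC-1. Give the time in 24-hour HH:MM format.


Local time: 06:18 at UTC+5 (offset 5h)
Target zone: UTC-1 (offset -1h)
Difference: -1 - (5) = -6 hours
Calculation: 6 + (-6) = 0
Result: 00:18

00:18


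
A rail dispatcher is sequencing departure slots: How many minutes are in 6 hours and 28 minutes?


Hours: 6
Minutes: 28
Convert hours to minutes: 6 x 60 = 360
Add remaining minutes: 360 + 28 = 388

388


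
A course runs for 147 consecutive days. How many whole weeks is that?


Total days: 147
Days per week: 7
Division: 147 / 7 = 21 remainder 0
Complete weeks: 21
Remaining days: 0

21


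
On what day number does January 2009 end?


Month: January
Year: 2009
January is a 31-day month
Total: 31 days

31


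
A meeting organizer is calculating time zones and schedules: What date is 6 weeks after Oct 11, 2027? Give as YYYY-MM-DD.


Start: 2027-10-11
Weeks to add: 6
Convert to days: 6 x 7 = 42 days
Add 42 days to 2027-10-11
Result: 2027-11-22

2027-11-22


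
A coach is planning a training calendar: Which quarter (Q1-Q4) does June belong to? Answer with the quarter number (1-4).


Month: June (month 6)
Q1: January-March (months 1-3)
Q2: April-June (months 4-6)
Q3: July-September (months 7-9)
Q4: October-December (months 10-12)
Month 6 falls in Q2

2


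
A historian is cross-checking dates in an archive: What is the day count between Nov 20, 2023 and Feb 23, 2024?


Start date: 2023-11-20
End date: 2024-02-23
Nov 2023: +11 days
Dec 2023: +31 days
Jan 2024: +31 days
Feb 2024: +22 days
Total: 95 days

95


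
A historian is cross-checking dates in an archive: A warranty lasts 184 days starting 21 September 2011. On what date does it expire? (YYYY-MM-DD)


Start: 2011-09-21
Adding 184 days
Days remaining in September: 9
After September: 175 days still to add
October 2011: 31 days, 144 remaining
November 2011: 30 days, 114 remaining
December 2011: 31 days, 83 remaining
January 2012: 31 days, 52 remaining
Result: 2012-03-23

2012-03-23


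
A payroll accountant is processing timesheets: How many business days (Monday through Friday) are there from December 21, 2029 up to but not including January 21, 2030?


Start: 2029-12-21 (Friday)
End (exclusive): 2030-01-21 (Monday)
Total calendar days: 31
Full weeks: 31 // 7 = 4 -> 20 weekdays
Remaining 3 days starting on Friday:
  Fri(w), Sat(-), Sun(-) -> 1 weekdays
Total business days: 20 + 1 = 21

21


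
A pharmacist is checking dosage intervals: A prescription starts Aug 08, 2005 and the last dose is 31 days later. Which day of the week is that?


Start: 2005-08-08 (Monday)
Step 1 - find target date: add 31 days
  2005-08-08 + 31 days = 2005-09-08
Step 2 - day of week:
  31 mod 7 = 3
  Monday + 3 days -> Thursday
Result: Thursday (2005-09-08)

Thursday


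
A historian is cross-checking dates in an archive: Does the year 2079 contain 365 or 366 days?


Year: 2079
Check leap year rules:
Divisible by 4? No
2079 is not a leap year
Days: 365

365


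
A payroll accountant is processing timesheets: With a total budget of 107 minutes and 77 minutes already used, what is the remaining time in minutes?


Total budget: 107 minutes
Time used: 77 minutes
Remaining: 107 - 77 = 30 minutes
Percent used: 72.0%
Percent remaining: 28.0%

30


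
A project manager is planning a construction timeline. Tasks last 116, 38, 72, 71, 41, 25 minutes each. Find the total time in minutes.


Durations: 116, 38, 72, 71, 41, 25
Running sum: 116
+ 38 = 154
+ 72 = 226
+ 71 = 297
+ 41 = 338
+ 25 = 363
Total duration: 363 minutes
That is 6 hours and 3 minutes

363


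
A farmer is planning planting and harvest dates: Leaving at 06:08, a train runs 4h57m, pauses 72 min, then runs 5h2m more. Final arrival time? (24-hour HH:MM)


Depart: 06:08
Leg 1: +297 min -> 11:05
Layover: +72 min -> 12:17
Leg 2: +302 min -> 17:19
Total travel: 671 minutes = 11h 11m
Arrival: 17:19

17:19


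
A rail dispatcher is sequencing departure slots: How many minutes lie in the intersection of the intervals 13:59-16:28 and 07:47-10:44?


Interval A: [839, 988] minutes from midnight
Interval B: [467, 644] minutes from midnight
Overlap start = max(839, 467) = 839
Overlap end = min(988, 644) = 644
End <= start, so the intervals do not overlap: 0 minutes

0


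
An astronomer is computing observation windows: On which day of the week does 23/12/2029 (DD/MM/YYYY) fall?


Date: 2029-12-23
January 1, 2029 is a Monday
Day of year: 357
Offset from Jan 1: 356 days
356 mod 7 = 6
Result: Sunday

Sunday


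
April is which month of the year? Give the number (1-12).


Calendar month order:
3. March
4. April <--
5. May
April is month number 4

4


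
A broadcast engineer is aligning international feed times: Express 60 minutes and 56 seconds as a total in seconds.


Minutes: 60
Seconds: 56
Convert minutes to seconds: 60 x 60 = 3600
Add remaining seconds: 3600 + 56 = 3656

3656


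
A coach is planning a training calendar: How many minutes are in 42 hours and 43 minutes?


Hours: 42
Extra minutes: 43
Minutes per hour: 60
Hours to minutes: 42 x 60 = 2520
Total: 2520 + 43 = 2563

2563


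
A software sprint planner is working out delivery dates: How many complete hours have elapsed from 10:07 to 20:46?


Start: 10:07
End: 20:46
Hour difference: 20 - 10 = 10 hours
Minute difference: 46 - 7 = 39 minutes
Total minutes: 639
Complete hours: 639 / 60 = 10 (remainder 39)

10


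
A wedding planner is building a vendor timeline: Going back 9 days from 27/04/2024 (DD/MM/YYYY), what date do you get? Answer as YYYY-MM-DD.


Start: 2024-04-27
Subtracting 9 days
Days already passed in April: 27
Result: 2024-04-18

2024-04-18


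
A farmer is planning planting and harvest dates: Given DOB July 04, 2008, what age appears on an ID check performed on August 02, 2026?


Birth: 2008-07-04
Reference: 2026-08-02
Year difference: 2026 - 2008 = 18
Has birthday (07-04) occurred by 08-02? Yes
Age in full years: 18

18


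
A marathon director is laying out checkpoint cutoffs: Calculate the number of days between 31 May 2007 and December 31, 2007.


Start: May 31, 2007
End: December 31, 2007
Days left in May: 0
June: 30
July: 31
August: 31
September: 30
... plus remaining months
Sum of remaining months: 214
Total: 0 + 214 = 214

214


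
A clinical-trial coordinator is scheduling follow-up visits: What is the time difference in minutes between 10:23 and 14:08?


Start time: 10:23 = 623 minutes from midnight
End time: 14:08 = 848 minutes from midnight
Difference: 848 - 623 = 225 minutes
That is 3 hours and 45 minutes

225


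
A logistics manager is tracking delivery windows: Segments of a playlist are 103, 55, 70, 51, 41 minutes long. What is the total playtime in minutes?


Durations: 103, 55, 70, 51, 41
Running sum: 103
+ 55 = 158
+ 70 = 228
+ 51 = 279
+ 41 = 320
Total duration: 320 minutes
That is 5 hours and 20 minutes

320


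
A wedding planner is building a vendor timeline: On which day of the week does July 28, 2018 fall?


Date: 2018-07-28
January 1, 2018 is a Monday
Day of year: 209
Offset from Jan 1: 208 days
208 mod 7 = 5
Result: Saturday

Saturday


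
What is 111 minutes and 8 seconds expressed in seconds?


Minutes: 111
Extra seconds: 8
Seconds per minute: 60
Minutes to seconds: 111 x 60 = 6660
Total: 6660 + 8 = 6668

6668


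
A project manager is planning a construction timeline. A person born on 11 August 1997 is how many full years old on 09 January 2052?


Birth: 1997-08-11
Reference: 2052-01-09
Year difference: 2052 - 1997 = 55
Has birthday (08-11) occurred by 01-09? No
Birthday not yet reached this year -> subtract 1
Age in full years: 54

54


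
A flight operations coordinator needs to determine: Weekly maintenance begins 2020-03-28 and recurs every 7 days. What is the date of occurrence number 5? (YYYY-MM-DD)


First occurrence: 2020-03-28 (occurrence 1)
Each occurrence is 7 days after the previous.
Occurrence 5 is 4 weeks after the first.
4 weeks = 28 days
2020-03-28 + 28 days = 2020-04-25

2020-04-25


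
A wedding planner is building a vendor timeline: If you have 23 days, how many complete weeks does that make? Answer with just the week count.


Total days: 23
Days per week: 7
Division: 23 / 7 = 3 remainder 2
Complete weeks: 3
Remaining days: 2

3


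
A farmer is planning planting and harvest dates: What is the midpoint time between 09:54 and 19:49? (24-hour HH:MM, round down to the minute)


Start time: 09:54 = 594 minutes from midnight
End time: 19:49 = 1189 minutes from midnight
Sum: 594 + 1189 = 1783
Midpoint: 1783 / 2 = 891 minutes
Convert: 891 / 60 = 14 hours, 51 minutes
Result: 14:51

14:51


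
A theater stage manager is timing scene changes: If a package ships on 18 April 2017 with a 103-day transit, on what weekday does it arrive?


Start: 2017-04-18 (Tuesday)
Step 1 - find target date: add 103 days
  2017-04-18 + 103 days = 2017-07-30
Step 2 - day of week:
  103 mod 7 = 5
  Tuesday + 5 days -> Sunday
Result: Sunday (2017-07-30)

Sunday


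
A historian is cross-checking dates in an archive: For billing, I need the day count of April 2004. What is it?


Month: April
Year: 2004
April is a 30-day month
Total: 30 days

30


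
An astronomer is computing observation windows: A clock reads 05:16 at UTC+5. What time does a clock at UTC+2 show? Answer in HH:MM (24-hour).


Local time: 05:16 at UTC+5 (offset 5h)
Target zone: UTC+2 (offset 2h)
Difference: 2 - (5) = -3 hours
Calculation: 5 + (-3) = 2
Result: 02:16

02:16


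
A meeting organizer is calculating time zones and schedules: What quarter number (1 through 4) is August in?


Month: August (month 8)
Q1: January-March (months 1-3)
Q2: April-June (months 4-6)
Q3: July-September (months 7-9)
Q4: October-December (months 10-12)
Month 8 falls in Q3

3


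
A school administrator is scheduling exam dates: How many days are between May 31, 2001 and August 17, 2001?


Start date: 2001-05-31
End date: 2001-08-17
May 2001: +1 days
Jun 2001: +30 days
Jul 2001: +31 days
Aug 2001: +16 days
Total: 78 days

78


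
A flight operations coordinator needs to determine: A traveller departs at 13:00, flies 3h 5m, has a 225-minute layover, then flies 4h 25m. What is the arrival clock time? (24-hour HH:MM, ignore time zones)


Depart: 13:00
Leg 1: +185 min -> 16:05
Layover: +225 min -> 19:50
Leg 2: +265 min -> 00:15
Total travel: 675 minutes = 11h 15m
Arrival: 00:15

00:15


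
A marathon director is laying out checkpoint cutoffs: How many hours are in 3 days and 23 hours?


Days: 3
Extra hours: 23
Hours per day: 24
Days to hours: 3 x 24 = 72
Total: 72 + 23 = 95

95


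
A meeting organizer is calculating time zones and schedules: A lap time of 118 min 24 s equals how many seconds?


Minutes: 118
Seconds: 24
Convert minutes to seconds: 118 x 60 = 7080
Add remaining seconds: 7080 + 24 = 7104

7104


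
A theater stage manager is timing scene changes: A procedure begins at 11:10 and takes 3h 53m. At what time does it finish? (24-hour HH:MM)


Start time: 11:10
Adding: 3 hours 53 minutes
Minutes: 10 + 53 = 63
Minute overflow: 63 >= 60, so carry 1 hour, minutes = 3
Hours: 11 + 3 + 1 = 15
Result: 15:03

15:03


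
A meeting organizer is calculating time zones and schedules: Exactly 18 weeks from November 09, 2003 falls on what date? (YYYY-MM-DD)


Start: 2003-11-09
Weeks to add: 18
Convert to days: 18 x 7 = 126 days
Add 126 days to 2003-11-09
Result: 2004-03-14

2004-03-14


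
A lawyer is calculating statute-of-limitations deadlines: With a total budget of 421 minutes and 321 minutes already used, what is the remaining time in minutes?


Total budget: 421 minutes
Time used: 321 minutes
Remaining: 421 - 321 = 100 minutes
Percent used: 76.2%
Percent remaining: 23.8%

100


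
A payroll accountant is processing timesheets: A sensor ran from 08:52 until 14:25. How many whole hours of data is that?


Start: 08:52
End: 14:25
Hour difference: 14 - 8 = 6 hours
Minute difference: 25 - 52 = -27 minutes
Total minutes: 333
Complete hours: 333 / 60 = 5 (remainder 33)

5


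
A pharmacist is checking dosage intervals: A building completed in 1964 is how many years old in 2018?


Birth year: 1964
Current year: 2018
Age = current year - birth year
Age = 2018 - 1964 = 54

54


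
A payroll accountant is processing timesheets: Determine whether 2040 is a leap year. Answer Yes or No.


Year: 2040
Divisible by 4? 2040 / 4 = 510.0 -> Yes
Divisible by 100? 2040 / 100 = 20.4 -> No
Divisible by 4 but not 100, so it IS a leap year

Yes


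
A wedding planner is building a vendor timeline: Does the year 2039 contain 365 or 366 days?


Year: 2039
Check leap year rules:
Divisible by 4? No
2039 is not a leap year
Days: 365

365


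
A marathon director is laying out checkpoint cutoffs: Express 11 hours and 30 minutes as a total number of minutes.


Hours: 11
Extra minutes: 30
Minutes per hour: 60
Hours to minutes: 11 x 60 = 660
Total: 660 + 30 = 690

690


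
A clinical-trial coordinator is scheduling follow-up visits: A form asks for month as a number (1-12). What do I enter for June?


Calendar month order:
5. May
6. June <--
7. July
June is month number 6

6


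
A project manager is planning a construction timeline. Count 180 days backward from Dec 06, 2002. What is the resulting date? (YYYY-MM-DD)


Start: 2002-12-06
Subtracting 180 days
Days already passed in December: 6
After going back through December: 174 more days to subtract
November 2002: 30 days, 144 remaining
October 2002: 31 days, 113 remaining
September 2002: 30 days, 83 remaining
August 2002: 31 days, 52 remaining
Result: 2002-06-09

2002-06-09


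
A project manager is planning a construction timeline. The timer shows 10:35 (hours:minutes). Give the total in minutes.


Hours: 10
Minutes: 35
Convert hours to minutes: 10 x 60 = 600
Add remaining minutes: 600 + 35 = 635

635


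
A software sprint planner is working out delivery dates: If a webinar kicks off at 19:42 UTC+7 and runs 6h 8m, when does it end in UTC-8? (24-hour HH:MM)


Start: 19:42 in UTC+7
Step 1 - add duration:
  minutes: 42 + 8 = 50
  hours: 19 + 6 + 0 = 25
  end in UTC+7: 01:50
Step 2 - convert UTC+7 -> UTC-8:
  offset difference: -8 - (7) = -15 hours
  1 + (-15) = -14 -> mod 24 = 10
Result: 10:50 in UTC-8

10:50


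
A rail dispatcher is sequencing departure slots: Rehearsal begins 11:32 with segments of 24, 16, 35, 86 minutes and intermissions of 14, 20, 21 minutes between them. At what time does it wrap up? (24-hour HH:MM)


Start: 11:32 = 692 min from midnight
  after task 1 (24 min): 11:56
  after break (14 min): 12:10
  after task 2 (16 min): 12:26
  after break (20 min): 12:46
  after task 3 (35 min): 13:21
  after break (21 min): 13:42
  after task 4 (86 min): 15:08
Total elapsed: 216 minutes
End time: 15:08

15:08


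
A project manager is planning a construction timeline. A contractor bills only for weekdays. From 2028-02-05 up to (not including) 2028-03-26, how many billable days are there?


Start: 2028-02-05 (Saturday)
End (exclusive): 2028-03-26 (Sunday)
Total calendar days: 50
Full weeks: 50 // 7 = 7 -> 35 weekdays
Remaining 1 days starting on Saturday:
  Sat(-) -> 0 weekdays
Total business days: 35 + 0 = 35

35


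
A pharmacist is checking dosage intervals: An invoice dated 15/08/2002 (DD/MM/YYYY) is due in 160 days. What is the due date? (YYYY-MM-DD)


Start: 2002-08-15
Adding 160 days
Days remaining in August: 16
After August: 144 days still to add
September 2002: 30 days, 114 remaining
October 2002: 31 days, 83 remaining
November 2002: 30 days, 53 remaining
December 2002: 31 days, 22 remaining
Result: 2003-01-22

2003-01-22


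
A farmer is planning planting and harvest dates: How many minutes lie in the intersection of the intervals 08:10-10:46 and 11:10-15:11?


Interval A: [490, 646] minutes from midnight
Interval B: [670, 911] minutes from midnight
Overlap start = max(490, 670) = 670
Overlap end = min(646, 911) = 646
End <= start, so the intervals do not overlap: 0 minutes

0


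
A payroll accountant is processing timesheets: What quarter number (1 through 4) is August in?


Month: August (month 8)
Q1: January-March (months 1-3)
Q2: April-June (months 4-6)
Q3: July-September (months 7-9)
Q4: October-December (months 10-12)
Month 8 falls in Q3

3


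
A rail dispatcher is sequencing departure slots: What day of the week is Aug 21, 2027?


Date: 2027-08-21
January 1, 2027 is a Friday
Day of year: 233
Offset from Jan 1: 232 days
232 mod 7 = 1
Result: Saturday

Saturday


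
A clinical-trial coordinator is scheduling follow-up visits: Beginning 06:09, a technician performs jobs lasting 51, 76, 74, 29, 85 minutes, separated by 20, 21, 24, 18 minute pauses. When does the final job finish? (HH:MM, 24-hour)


Start: 06:09 = 369 min from midnight
  after task 1 (51 min): 07:00
  after break (20 min): 07:20
  after task 2 (76 min): 08:36
  after break (21 min): 08:57
  after task 3 (74 min): 10:11
  after break (24 min): 10:35
  after task 4 (29 min): 11:04
  after break (18 min): 11:22
  after task 5 (85 min): 12:47
Total elapsed: 398 minutes
End time: 12:47

12:47


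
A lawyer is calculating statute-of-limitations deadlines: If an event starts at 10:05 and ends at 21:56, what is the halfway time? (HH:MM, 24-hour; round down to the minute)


Start time: 10:05 = 605 minutes from midnight
End time: 21:56 = 1316 minutes from midnight
Sum: 605 + 1316 = 1921
Midpoint: 1921 / 2 = 960 minutes
Convert: 960 / 60 = 16 hours, 0 minutes
Result: 16:00

16:00


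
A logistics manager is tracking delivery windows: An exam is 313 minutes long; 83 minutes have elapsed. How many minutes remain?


Total budget: 313 minutes
Time used: 83 minutes
Remaining: 313 - 83 = 230 minutes
Percent used: 26.5%
Percent remaining: 73.5%

230


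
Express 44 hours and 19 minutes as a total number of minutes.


Hours: 44
Extra minutes: 19
Minutes per hour: 60
Hours to minutes: 44 x 60 = 2640
Total: 2640 + 19 = 2659

2659


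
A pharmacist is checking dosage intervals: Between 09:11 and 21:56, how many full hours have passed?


Start: 09:11
End: 21:56
Hour difference: 21 - 9 = 12 hours
Minute difference: 56 - 11 = 45 minutes
Total minutes: 765
Complete hours: 765 / 60 = 12 (remainder 45)

12


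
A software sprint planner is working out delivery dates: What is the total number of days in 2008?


Year: 2008
Check leap year rules:
Divisible by 4? Yes
Divisible by 100? No
2008 is a leap year
Days: 366

366


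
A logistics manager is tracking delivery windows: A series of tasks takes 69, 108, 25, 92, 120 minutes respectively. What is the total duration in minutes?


Durations: 69, 108, 25, 92, 120
Running sum: 69
+ 108 = 177
+ 25 = 202
+ 92 = 294
+ 120 = 414
Total duration: 414 minutes
That is 6 hours and 54 minutes

414


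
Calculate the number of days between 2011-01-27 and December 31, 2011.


Start: January 27, 2011
End: December 31, 2011
Days left in January: 4
February: 28
March: 31
April: 30
May: 31
... plus remaining months
Sum of remaining months: 334
Total: 4 + 334 = 338

338


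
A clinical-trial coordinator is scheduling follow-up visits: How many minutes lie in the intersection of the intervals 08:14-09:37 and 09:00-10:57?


Interval A: [494, 577] minutes from midnight
Interval B: [540, 657] minutes from midnight
Overlap start = max(494, 540) = 540
Overlap end = min(577, 657) = 577
Overlap = 577 - 540 = 37 minutes

37


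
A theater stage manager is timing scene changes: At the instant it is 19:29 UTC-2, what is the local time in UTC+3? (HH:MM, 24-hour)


Local time: 19:29 at UTC-2 (offset -2h)
Target zone: UTC+3 (offset 3h)
Difference: 3 - (-2) = 5 hours
Calculation: 19 + (5) = 24
Wraparound: (24) mod 24 = 0
Result: 00:29

00:29


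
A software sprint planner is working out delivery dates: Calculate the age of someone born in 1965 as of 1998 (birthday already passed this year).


Birth year: 1965
Current year: 1998
Age = current year - birth year
Age = 1998 - 1965 = 33

33


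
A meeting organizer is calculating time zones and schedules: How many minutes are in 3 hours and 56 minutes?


Hours: 3
Minutes: 56
Convert hours to minutes: 3 x 60 = 180
Add remaining minutes: 180 + 56 = 236

236


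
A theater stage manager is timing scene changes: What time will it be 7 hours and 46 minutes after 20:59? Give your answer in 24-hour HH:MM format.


Start time: 20:59
Adding: 7 hours 46 minutes
Minutes: 59 + 46 = 105
Minute overflow: 105 >= 60, so carry 1 hour, minutes = 45
Hours: 20 + 7 + 1 = 28
Hour wraparound: 28 mod 24 = 4
Result: 04:45

04:45


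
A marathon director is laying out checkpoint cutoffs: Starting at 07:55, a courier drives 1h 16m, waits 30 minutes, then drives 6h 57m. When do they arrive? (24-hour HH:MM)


Depart: 07:55
Leg 1: +76 min -> 09:11
Layover: +30 min -> 09:41
Leg 2: +417 min -> 16:38
Total travel: 523 minutes = 8h 43m
Arrival: 16:38

16:38


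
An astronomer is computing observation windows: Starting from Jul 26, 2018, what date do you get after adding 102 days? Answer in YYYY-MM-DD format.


Start: 2018-07-26
Adding 102 days
Days remaining in July: 5
After July: 97 days still to add
August 2018: 31 days, 66 remaining
September 2018: 30 days, 36 remaining
October 2018: 31 days, 5 remaining
November 2018 has 30 days, need 5
Result: 2018-11-05

2018-11-05


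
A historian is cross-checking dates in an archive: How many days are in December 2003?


Month: December
Year: 2003
December is a 31-day month
Total: 31 days

31


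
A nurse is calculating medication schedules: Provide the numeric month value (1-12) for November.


Calendar month order:
10. October
11. November <--
12. December
November is month number 11

11


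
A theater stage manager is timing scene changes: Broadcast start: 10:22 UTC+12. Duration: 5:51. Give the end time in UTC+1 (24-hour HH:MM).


Start: 10:22 in UTC+12
Step 1 - add duration:
  minutes: 22 + 51 = 73 (carry 1h)
  hours: 10 + 5 + 1 = 16
  end in UTC+12: 16:13
Step 2 - convert UTC+12 -> UTC+1:
  offset difference: 1 - (12) = -11 hours
  16 + (-11) = 5 -> mod 24 = 5
Result: 05:13 in UTC+1

05:13


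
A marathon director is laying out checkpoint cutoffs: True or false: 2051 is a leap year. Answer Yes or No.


Year: 2051
Divisible by 4? 2051 / 4 = 512.75 -> No
Not divisible by 4, so NOT a leap year

No


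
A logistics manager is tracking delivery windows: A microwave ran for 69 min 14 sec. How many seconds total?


Minutes: 69
Extra seconds: 14
Seconds per minute: 60
Minutes to seconds: 69 x 60 = 4140
Total: 4140 + 14 = 4154

4154


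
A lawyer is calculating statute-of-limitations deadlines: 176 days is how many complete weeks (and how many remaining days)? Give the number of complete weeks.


Total days: 176
Days per week: 7
Division: 176 / 7 = 25 remainder 1
Complete weeks: 25
Remaining days: 1

25


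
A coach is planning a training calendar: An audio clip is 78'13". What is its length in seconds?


Minutes: 78
Seconds: 13
Convert minutes to seconds: 78 x 60 = 4680
Add remaining seconds: 4680 + 13 = 4693

4693


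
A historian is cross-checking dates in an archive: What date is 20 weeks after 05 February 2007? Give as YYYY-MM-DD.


Start: 2007-02-05
Weeks to add: 20
Convert to days: 20 x 7 = 140 days
Add 140 days to 2007-02-05
Result: 2007-06-25

2007-06-25


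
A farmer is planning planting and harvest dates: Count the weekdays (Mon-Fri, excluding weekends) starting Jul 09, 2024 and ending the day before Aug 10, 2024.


Start: 2024-07-09 (Tuesday)
End (exclusive): 2024-08-10 (Saturday)
Total calendar days: 32
Full weeks: 32 // 7 = 4 -> 20 weekdays
Remaining 4 days starting on Tuesday:
  Tue(w), Wed(w), Thu(w), Fri(w) -> 4 weekdays
Total business days: 20 + 4 = 24

24


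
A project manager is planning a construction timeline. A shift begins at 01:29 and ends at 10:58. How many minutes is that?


Start time: 01:29 = 89 minutes from midnight
End time: 10:58 = 658 minutes from midnight
Difference: 658 - 89 = 569 minutes
That is 9 hours and 29 minutes

569


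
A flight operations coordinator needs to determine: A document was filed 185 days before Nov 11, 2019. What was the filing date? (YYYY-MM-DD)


Start: 2019-11-11
Subtracting 185 days
Days already passed in November: 11
After going back through November: 174 more days to subtract
October 2019: 31 days, 143 remaining
September 2019: 30 days, 113 remaining
August 2019: 31 days, 82 remaining
July 2019: 31 days, 51 remaining
Result: 2019-05-10

2019-05-10


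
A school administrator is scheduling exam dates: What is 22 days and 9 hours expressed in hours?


Days: 22
Extra hours: 9
Hours per day: 24
Days to hours: 22 x 24 = 528
Total: 528 + 9 = 537

537


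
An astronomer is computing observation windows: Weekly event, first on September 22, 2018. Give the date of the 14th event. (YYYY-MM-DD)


First occurrence: 2018-09-22 (occurrence 1)
Each occurrence is 7 days after the previous.
Occurrence 14 is 13 weeks after the first.
13 weeks = 91 days
2018-09-22 + 91 days = 2018-12-22

2018-12-22


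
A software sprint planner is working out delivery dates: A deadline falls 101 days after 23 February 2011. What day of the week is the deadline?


Start: 2011-02-23 (Wednesday)
Step 1 - find target date: add 101 days
  2011-02-23 + 101 days = 2011-06-04
Step 2 - day of week:
  101 mod 7 = 3
  Wednesday + 3 days -> Saturday
Result: Saturday (2011-06-04)

Saturday


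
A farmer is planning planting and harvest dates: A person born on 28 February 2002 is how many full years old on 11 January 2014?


Birth: 2002-02-28
Reference: 2014-01-11
Year difference: 2014 - 2002 = 12
Has birthday (02-28) occurred by 01-11? No
Birthday not yet reached this year -> subtract 1
Age in full years: 11

11


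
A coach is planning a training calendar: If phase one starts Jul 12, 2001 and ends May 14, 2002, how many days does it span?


Start date: 2001-07-12
End date: 2002-05-14
Jul 2001: +20 days
Aug 2001: +31 days
Sep 2001: +30 days
... (8 more months)
Total: 306 days

306


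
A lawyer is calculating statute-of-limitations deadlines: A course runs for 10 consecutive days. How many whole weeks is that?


Total days: 10
Days per week: 7
Division: 10 / 7 = 1 remainder 3
Complete weeks: 1
Remaining days: 3

1


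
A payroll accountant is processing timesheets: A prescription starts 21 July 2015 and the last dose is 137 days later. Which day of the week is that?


Start: 2015-07-21 (Tuesday)
Step 1 - find target date: add 137 days
  2015-07-21 + 137 days = 2015-12-05
Step 2 - day of week:
  137 mod 7 = 4
  Tuesday + 4 days -> Saturday
Result: Saturday (2015-12-05)

Saturday


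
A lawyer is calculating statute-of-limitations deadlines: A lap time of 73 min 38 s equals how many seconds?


Minutes: 73
Seconds: 38
Convert minutes to seconds: 73 x 60 = 4380
Add remaining seconds: 4380 + 38 = 4418

4418


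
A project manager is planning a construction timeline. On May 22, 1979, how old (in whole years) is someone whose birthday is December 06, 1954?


Birth: 1954-12-06
Reference: 1979-05-22
Year difference: 1979 - 1954 = 25
Has birthday (12-06) occurred by 05-22? No
Birthday not yet reached this year -> subtract 1
Age in full years: 24

24


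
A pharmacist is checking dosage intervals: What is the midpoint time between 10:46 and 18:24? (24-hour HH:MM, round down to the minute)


Start time: 10:46 = 646 minutes from midnight
End time: 18:24 = 1104 minutes from midnight
Sum: 646 + 1104 = 1750
Midpoint: 1750 / 2 = 875 minutes
Convert: 875 / 60 = 14 hours, 35 minutes
Result: 14:35

14:35


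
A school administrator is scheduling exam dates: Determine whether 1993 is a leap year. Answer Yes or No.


Year: 1993
Divisible by 4? 1993 / 4 = 498.25 -> No
Not divisible by 4, so NOT a leap year

No


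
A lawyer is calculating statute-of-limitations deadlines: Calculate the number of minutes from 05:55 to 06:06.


Start time: 05:55 = 355 minutes from midnight
End time: 06:06 = 366 minutes from midnight
Difference: 366 - 355 = 11 minutes
That is 0 hours and 11 minutes

11
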